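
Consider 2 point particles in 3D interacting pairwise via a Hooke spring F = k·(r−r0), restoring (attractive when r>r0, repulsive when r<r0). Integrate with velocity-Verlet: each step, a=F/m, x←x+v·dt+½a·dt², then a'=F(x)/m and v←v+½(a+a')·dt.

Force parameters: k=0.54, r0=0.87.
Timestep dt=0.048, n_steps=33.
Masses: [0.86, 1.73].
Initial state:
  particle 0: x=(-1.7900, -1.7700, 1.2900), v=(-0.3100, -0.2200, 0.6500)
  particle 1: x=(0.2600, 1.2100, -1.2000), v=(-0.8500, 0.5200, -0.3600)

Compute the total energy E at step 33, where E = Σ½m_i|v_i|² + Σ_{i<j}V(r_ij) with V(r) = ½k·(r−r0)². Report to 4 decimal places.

4.5612

step 0: x0=(-1.7900, -1.7700, 1.2900) x1=(0.2600, 1.2100, -1.2000)
step 1: x0=(-1.8037, -1.7788, 1.3198) x1=(0.2186, 1.2341, -1.2166)
step 2: x0=(-1.8150, -1.7842, 1.3466) x1=(0.1760, 1.2565, -1.2317)
step 3: x0=(-1.8241, -1.7859, 1.3704) x1=(0.1323, 1.2771, -1.2453)
step 4: x0=(-1.8308, -1.7842, 1.3911) x1=(0.0875, 1.2959, -1.2574)
step 5: x0=(-1.8353, -1.7788, 1.4088) x1=(0.0415, 1.3129, -1.2679)
step 6: x0=(-1.8376, -1.7698, 1.4233) x1=(-0.0055, 1.3282, -1.2769)
step 7: x0=(-1.8378, -1.7572, 1.4347) x1=(-0.0536, 1.3416, -1.2843)
step 8: x0=(-1.8359, -1.7410, 1.4430) x1=(-0.1028, 1.3533, -1.2902)
step 9: x0=(-1.8320, -1.7212, 1.4480) x1=(-0.1529, 1.3631, -1.2945)
step 10: x0=(-1.8261, -1.6978, 1.4498) x1=(-0.2040, 1.3712, -1.2972)
step 11: x0=(-1.8183, -1.6708, 1.4485) x1=(-0.2561, 1.3775, -1.2983)
step 12: x0=(-1.8087, -1.6403, 1.4439) x1=(-0.3091, 1.3820, -1.2978)
step 13: x0=(-1.7974, -1.6063, 1.4362) x1=(-0.3629, 1.3848, -1.2957)
step 14: x0=(-1.7845, -1.5688, 1.4254) x1=(-0.4175, 1.3859, -1.2921)
step 15: x0=(-1.7699, -1.5280, 1.4114) x1=(-0.4729, 1.3853, -1.2869)
step 16: x0=(-1.7539, -1.4838, 1.3943) x1=(-0.5291, 1.3831, -1.2802)
step 17: x0=(-1.7365, -1.4363, 1.3742) x1=(-0.5860, 1.3792, -1.2719)
step 18: x0=(-1.7177, -1.3856, 1.3510) x1=(-0.6435, 1.3737, -1.2622)
step 19: x0=(-1.6978, -1.3319, 1.3250) x1=(-0.7016, 1.3667, -1.2510)
step 20: x0=(-1.6767, -1.2751, 1.2960) x1=(-0.7602, 1.3582, -1.2384)
step 21: x0=(-1.6547, -1.2153, 1.2642) x1=(-0.8194, 1.3482, -1.2244)
step 22: x0=(-1.6317, -1.1528, 1.2297) x1=(-0.8790, 1.3368, -1.2090)
step 23: x0=(-1.6078, -1.0875, 1.1925) x1=(-0.9391, 1.3241, -1.1922)
step 24: x0=(-1.5833, -1.0196, 1.1527) x1=(-0.9995, 1.3100, -1.1742)
step 25: x0=(-1.5581, -0.9492, 1.1104) x1=(-1.0602, 1.2948, -1.1550)
step 26: x0=(-1.5324, -0.8765, 1.0658) x1=(-1.1212, 1.2783, -1.1346)
step 27: x0=(-1.5063, -0.8015, 1.0188) x1=(-1.1823, 1.2607, -1.1130)
step 28: x0=(-1.4799, -0.7244, 0.9697) x1=(-1.2437, 1.2421, -1.0903)
step 29: x0=(-1.4532, -0.6453, 0.9185) x1=(-1.3052, 1.2225, -1.0666)
step 30: x0=(-1.4263, -0.5643, 0.8653) x1=(-1.3667, 1.2020, -1.0420)
step 31: x0=(-1.3994, -0.4817, 0.8103) x1=(-1.4283, 1.1806, -1.0164)
step 32: x0=(-1.3726, -0.3975, 0.7536) x1=(-1.4898, 1.1585, -0.9900)
step 33: x0=(-1.3458, -0.3119, 0.6953) x1=(-1.5513, 1.1356, -0.9628)
step 0 velocities: v0=(-0.3100, -0.2200, 0.6500) v1=(-0.8500, 0.5200, -0.3600)
step 0: KE=1.2148, PE=3.3478, E=4.5625
step 33 velocities: v0=(0.5557, 1.7966, -1.2298) v1=(-1.2803, -0.4825, 0.5745)
step 33: KE=4.0759, PE=0.4853, E=4.5612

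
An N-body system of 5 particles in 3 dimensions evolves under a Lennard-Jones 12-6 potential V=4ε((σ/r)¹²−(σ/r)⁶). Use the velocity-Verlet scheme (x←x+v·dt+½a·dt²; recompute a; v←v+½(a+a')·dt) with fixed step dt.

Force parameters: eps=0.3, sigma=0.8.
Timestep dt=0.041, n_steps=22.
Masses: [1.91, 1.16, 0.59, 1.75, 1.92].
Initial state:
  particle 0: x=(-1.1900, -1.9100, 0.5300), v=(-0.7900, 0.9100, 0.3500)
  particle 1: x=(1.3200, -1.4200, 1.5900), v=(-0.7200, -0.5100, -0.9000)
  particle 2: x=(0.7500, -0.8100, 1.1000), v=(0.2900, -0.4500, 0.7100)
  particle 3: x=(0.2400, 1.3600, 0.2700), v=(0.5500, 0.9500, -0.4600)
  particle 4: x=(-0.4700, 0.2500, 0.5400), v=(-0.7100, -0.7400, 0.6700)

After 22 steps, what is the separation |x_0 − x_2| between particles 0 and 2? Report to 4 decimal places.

step 0: x0=(-1.1900, -1.9100, 0.5300) x1=(1.3200, -1.4200, 1.5900) x2=(0.7500, -0.8100, 1.1000) x3=(0.2400, 1.3600, 0.2700) x4=(-0.4700, 0.2500, 0.5400)
step 1: x0=(-1.2224, -1.8727, 0.5444) x1=(1.2901, -1.4405, 1.5528) x2=(0.7626, -0.8292, 1.1297) x3=(0.2625, 1.3989, 0.2512) x4=(-0.4990, 0.2197, 0.5675)
step 2: x0=(-1.2548, -1.8354, 0.5587) x1=(1.2600, -1.4607, 1.5154) x2=(0.7755, -0.8489, 1.1598) x3=(0.2849, 1.4376, 0.2324) x4=(-0.5280, 0.1895, 0.5949)
step 3: x0=(-1.2871, -1.7980, 0.5731) x1=(1.2312, -1.4828, 1.4790) x2=(0.7856, -0.8650, 1.1877) x3=(0.3073, 1.4763, 0.2136) x4=(-0.5569, 0.1594, 0.6223)
step 4: x0=(-1.3195, -1.7607, 0.5874) x1=(1.2074, -1.5115, 1.4458) x2=(0.7860, -0.8677, 1.2094) x3=(0.3297, 1.5149, 0.1948) x4=(-0.5857, 0.1292, 0.6498)
step 5: x0=(-1.3519, -1.7233, 0.6018) x1=(1.1896, -1.5496, 1.4160) x2=(0.7744, -0.8522, 1.2243) x3=(0.3520, 1.5535, 0.1760) x4=(-0.6146, 0.0991, 0.6772)
step 6: x0=(-1.3842, -1.6860, 0.6161) x1=(1.1745, -1.5922, 1.3874) x2=(0.7574, -0.8276, 1.2368) x3=(0.3743, 1.5921, 0.1573) x4=(-0.6433, 0.0689, 0.7046)
step 7: x0=(-1.4165, -1.6486, 0.6305) x1=(1.1597, -1.6353, 1.3590) x2=(0.7396, -0.8020, 1.2490) x3=(0.3966, 1.6306, 0.1385) x4=(-0.6721, 0.0387, 0.7321)
step 8: x0=(-1.4488, -1.6112, 0.6449) x1=(1.1445, -1.6776, 1.3305) x2=(0.7227, -0.7780, 1.2614) x3=(0.4189, 1.6692, 0.1198) x4=(-0.7008, 0.0085, 0.7595)
step 9: x0=(-1.4811, -1.5737, 0.6592) x1=(1.1286, -1.7186, 1.3018) x2=(0.7067, -0.7563, 1.2739) x3=(0.4412, 1.7077, 0.1011) x4=(-0.7295, -0.0217, 0.7870)
step 10: x0=(-1.5134, -1.5363, 0.6736) x1=(1.1124, -1.7586, 1.2731) x2=(0.6916, -0.7366, 1.2864) x3=(0.4635, 1.7462, 0.0823) x4=(-0.7581, -0.0520, 0.8144)
step 11: x0=(-1.5457, -1.4987, 0.6880) x1=(1.0957, -1.7977, 1.2445) x2=(0.6770, -0.7186, 1.2989) x3=(0.4858, 1.7847, 0.0636) x4=(-0.7868, -0.0824, 0.8419)
step 12: x0=(-1.5779, -1.4612, 0.7024) x1=(1.0788, -1.8361, 1.2158) x2=(0.6628, -0.7020, 1.3112) x3=(0.5080, 1.8232, 0.0449) x4=(-0.8154, -0.1128, 0.8694)
step 13: x0=(-1.6101, -1.4236, 0.7168) x1=(1.0616, -1.8739, 1.1872) x2=(0.6489, -0.6864, 1.3235) x3=(0.5303, 1.8617, 0.0262) x4=(-0.8440, -0.1433, 0.8968)
step 14: x0=(-1.6422, -1.3859, 0.7312) x1=(1.0443, -1.9113, 1.1587) x2=(0.6351, -0.6716, 1.3355) x3=(0.5526, 1.9002, 0.0074) x4=(-0.8726, -0.1739, 0.9243)
step 15: x0=(-1.6743, -1.3481, 0.7456) x1=(1.0269, -1.9483, 1.1302) x2=(0.6214, -0.6574, 1.3475) x3=(0.5749, 1.9387, -0.0113) x4=(-0.9012, -0.2046, 0.9518)
step 16: x0=(-1.7063, -1.3101, 0.7600) x1=(1.0094, -1.9851, 1.1017) x2=(0.6076, -0.6437, 1.3593) x3=(0.5972, 1.9772, -0.0300) x4=(-0.9299, -0.2354, 0.9793)
step 17: x0=(-1.7381, -1.2721, 0.7745) x1=(0.9918, -2.0217, 1.0733) x2=(0.5938, -0.6304, 1.3709) x3=(0.6194, 2.0157, -0.0487) x4=(-0.9586, -0.2664, 1.0067)
step 18: x0=(-1.7699, -1.2338, 0.7890) x1=(0.9742, -2.0581, 1.0449) x2=(0.5800, -0.6173, 1.3825) x3=(0.6417, 2.0542, -0.0675) x4=(-0.9874, -0.2976, 1.0341)
step 19: x0=(-1.8014, -1.1953, 0.8036) x1=(0.9565, -2.0943, 1.0166) x2=(0.5660, -0.6044, 1.3940) x3=(0.6640, 2.0927, -0.0862) x4=(-1.0164, -0.3291, 1.0615)
step 20: x0=(-1.8326, -1.1565, 0.8183) x1=(0.9389, -2.1305, 0.9883) x2=(0.5520, -0.5917, 1.4054) x3=(0.6863, 2.1312, -0.1049) x4=(-1.0455, -0.3608, 1.0888)
step 21: x0=(-1.8636, -1.1174, 0.8330) x1=(0.9212, -2.1666, 0.9600) x2=(0.5378, -0.5792, 1.4167) x3=(0.7086, 2.1697, -0.1236) x4=(-1.0750, -0.3929, 1.1160)
step 22: x0=(-1.8941, -1.0779, 0.8480) x1=(0.9034, -2.2027, 0.9317) x2=(0.5234, -0.5667, 1.4279) x3=(0.7308, 2.2082, -0.1423) x4=(-1.1048, -0.4253, 1.1430)

2.5381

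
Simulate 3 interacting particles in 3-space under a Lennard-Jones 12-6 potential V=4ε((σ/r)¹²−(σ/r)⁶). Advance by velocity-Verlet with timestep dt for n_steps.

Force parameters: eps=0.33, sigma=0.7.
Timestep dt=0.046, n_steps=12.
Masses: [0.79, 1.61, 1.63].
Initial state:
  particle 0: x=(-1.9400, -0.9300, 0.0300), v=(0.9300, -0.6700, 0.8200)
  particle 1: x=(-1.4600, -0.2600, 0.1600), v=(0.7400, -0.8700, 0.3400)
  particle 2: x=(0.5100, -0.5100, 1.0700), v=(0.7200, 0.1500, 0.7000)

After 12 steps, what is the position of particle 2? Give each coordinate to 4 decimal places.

step 0: x0=(-1.9400, -0.9300, 0.0300) x1=(-1.4600, -0.2600, 0.1600) x2=(0.5100, -0.5100, 1.0700)
step 1: x0=(-1.8964, -0.9597, 0.0679) x1=(-1.4263, -0.3005, 0.1755) x2=(0.5431, -0.5031, 1.1022)
step 2: x0=(-1.8517, -0.9878, 0.1061) x1=(-1.3933, -0.3419, 0.1909) x2=(0.5762, -0.4962, 1.1344)
step 3: x0=(-1.8063, -1.0150, 0.1445) x1=(-1.3605, -0.3837, 0.2063) x2=(0.6093, -0.4893, 1.1666)
step 4: x0=(-1.7617, -1.0432, 0.1827) x1=(-1.3273, -0.4250, 0.2217) x2=(0.6424, -0.4824, 1.1988)
step 5: x0=(-1.7196, -1.0751, 0.2207) x1=(-1.2929, -0.4645, 0.2372) x2=(0.6755, -0.4755, 1.2310)
step 6: x0=(-1.6818, -1.1130, 0.2585) x1=(-1.2564, -0.5010, 0.2528) x2=(0.7086, -0.4686, 1.2632)
step 7: x0=(-1.6480, -1.1569, 0.2964) x1=(-1.2179, -0.5347, 0.2684) x2=(0.7417, -0.4617, 1.2953)
step 8: x0=(-1.6168, -1.2044, 0.3344) x1=(-1.1782, -0.5665, 0.2839) x2=(0.7748, -0.4548, 1.3275)
step 9: x0=(-1.5862, -1.2529, 0.3725) x1=(-1.1381, -0.5979, 0.2994) x2=(0.8079, -0.4479, 1.3597)
step 10: x0=(-1.5551, -1.3005, 0.4106) x1=(-1.0983, -0.6296, 0.3149) x2=(0.8409, -0.4410, 1.3919)
step 11: x0=(-1.5228, -1.3463, 0.4483) x1=(-1.0591, -0.6623, 0.3305) x2=(0.8740, -0.4341, 1.4240)
step 12: x0=(-1.4889, -1.3900, 0.4857) x1=(-1.0206, -0.6960, 0.3463) x2=(0.9070, -0.4272, 1.4562)

(0.9070, -0.4272, 1.4562)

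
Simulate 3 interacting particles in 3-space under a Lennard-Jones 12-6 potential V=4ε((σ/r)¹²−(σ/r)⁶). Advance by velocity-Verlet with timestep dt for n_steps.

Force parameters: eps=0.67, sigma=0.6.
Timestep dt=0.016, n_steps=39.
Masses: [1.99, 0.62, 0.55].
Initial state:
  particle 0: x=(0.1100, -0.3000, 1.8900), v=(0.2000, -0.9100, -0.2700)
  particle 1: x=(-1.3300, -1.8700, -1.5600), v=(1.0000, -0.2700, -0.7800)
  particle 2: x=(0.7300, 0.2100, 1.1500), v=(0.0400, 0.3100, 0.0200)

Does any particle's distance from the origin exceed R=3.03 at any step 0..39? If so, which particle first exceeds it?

step 0: x0=(0.1100, -0.3000, 1.8900) x1=(-1.3300, -1.8700, -1.5600) x2=(0.7300, 0.2100, 1.1500)
step 1: x0=(0.1132, -0.3145, 1.8857) x1=(-1.3140, -1.8743, -1.5725) x2=(0.7306, 0.2149, 1.1504)
step 2: x0=(0.1165, -0.3291, 1.8813) x1=(-1.2980, -1.8786, -1.5850) x2=(0.7311, 0.2198, 1.1509)
step 3: x0=(0.1197, -0.3436, 1.8769) x1=(-1.2820, -1.8830, -1.5974) x2=(0.7315, 0.2245, 1.1515)
step 4: x0=(0.1230, -0.3581, 1.8725) x1=(-1.2660, -1.8873, -1.6099) x2=(0.7318, 0.2292, 1.1522)
step 5: x0=(0.1263, -0.3725, 1.8680) x1=(-1.2500, -1.8916, -1.6224) x2=(0.7320, 0.2338, 1.1530)
step 6: x0=(0.1297, -0.3869, 1.8635) x1=(-1.2340, -1.8959, -1.6349) x2=(0.7321, 0.2383, 1.1539)
step 7: x0=(0.1330, -0.4014, 1.8590) x1=(-1.2180, -1.9002, -1.6474) x2=(0.7322, 0.2427, 1.1550)
step 8: x0=(0.1364, -0.4157, 1.8545) x1=(-1.2020, -1.9046, -1.6598) x2=(0.7322, 0.2470, 1.1561)
step 9: x0=(0.1398, -0.4301, 1.8499) x1=(-1.1860, -1.9089, -1.6723) x2=(0.7321, 0.2512, 1.1572)
step 10: x0=(0.1432, -0.4444, 1.8453) x1=(-1.1700, -1.9132, -1.6848) x2=(0.7319, 0.2554, 1.1585)
step 11: x0=(0.1467, -0.4588, 1.8407) x1=(-1.1540, -1.9175, -1.6973) x2=(0.7317, 0.2595, 1.1599)
step 12: x0=(0.1501, -0.4731, 1.8361) x1=(-1.1380, -1.9218, -1.7098) x2=(0.7314, 0.2635, 1.1613)
step 13: x0=(0.1536, -0.4873, 1.8315) x1=(-1.1220, -1.9262, -1.7222) x2=(0.7310, 0.2675, 1.1628)
step 14: x0=(0.1571, -0.5016, 1.8268) x1=(-1.1060, -1.9305, -1.7347) x2=(0.7306, 0.2713, 1.1643)
step 15: x0=(0.1606, -0.5158, 1.8221) x1=(-1.0900, -1.9348, -1.7472) x2=(0.7301, 0.2751, 1.1660)
step 16: x0=(0.1641, -0.5300, 1.8174) x1=(-1.0740, -1.9391, -1.7597) x2=(0.7296, 0.2788, 1.1677)
step 17: x0=(0.1677, -0.5442, 1.8127) x1=(-1.0580, -1.9434, -1.7722) x2=(0.7290, 0.2824, 1.1694)
step 18: x0=(0.1712, -0.5584, 1.8080) x1=(-1.0420, -1.9478, -1.7846) x2=(0.7284, 0.2860, 1.1712)
step 19: x0=(0.1748, -0.5726, 1.8032) x1=(-1.0260, -1.9521, -1.7971) x2=(0.7278, 0.2895, 1.1731)
step 20: x0=(0.1784, -0.5867, 1.7985) x1=(-1.0100, -1.9564, -1.8096) x2=(0.7270, 0.2929, 1.1750)
step 21: x0=(0.1819, -0.6008, 1.7937) x1=(-0.9940, -1.9607, -1.8221) x2=(0.7263, 0.2963, 1.1769)
step 22: x0=(0.1855, -0.6149, 1.7889) x1=(-0.9780, -1.9650, -1.8346) x2=(0.7255, 0.2996, 1.1789)
step 23: x0=(0.1891, -0.6290, 1.7841) x1=(-0.9620, -1.9694, -1.8470) x2=(0.7247, 0.3028, 1.1809)
step 24: x0=(0.1928, -0.6431, 1.7793) x1=(-0.9460, -1.9737, -1.8595) x2=(0.7238, 0.3060, 1.1830)
step 25: x0=(0.1964, -0.6571, 1.7745) x1=(-0.9300, -1.9780, -1.8720) x2=(0.7229, 0.3092, 1.1851)
step 26: x0=(0.2000, -0.6712, 1.7697) x1=(-0.9140, -1.9823, -1.8845) x2=(0.7220, 0.3122, 1.1872)
step 27: x0=(0.2036, -0.6852, 1.7649) x1=(-0.8980, -1.9866, -1.8969) x2=(0.7211, 0.3152, 1.1894)
step 28: x0=(0.2073, -0.6992, 1.7600) x1=(-0.8820, -1.9910, -1.9094) x2=(0.7201, 0.3182, 1.1916)
step 29: x0=(0.2109, -0.7132, 1.7552) x1=(-0.8660, -1.9953, -1.9219) x2=(0.7191, 0.3211, 1.1938)
step 30: x0=(0.2146, -0.7272, 1.7503) x1=(-0.8500, -1.9996, -1.9344) x2=(0.7180, 0.3240, 1.1961)
step 31: x0=(0.2183, -0.7411, 1.7454) x1=(-0.8340, -2.0039, -1.9469) x2=(0.7170, 0.3268, 1.1984)
step 32: x0=(0.2219, -0.7551, 1.7406) x1=(-0.8180, -2.0082, -1.9593) x2=(0.7159, 0.3296, 1.2007)
step 33: x0=(0.2256, -0.7690, 1.7357) x1=(-0.8020, -2.0126, -1.9718) x2=(0.7148, 0.3323, 1.2030)
step 34: x0=(0.2293, -0.7830, 1.7308) x1=(-0.7860, -2.0169, -1.9843) x2=(0.7137, 0.3350, 1.2054)
step 35: x0=(0.2330, -0.7969, 1.7259) x1=(-0.7700, -2.0212, -1.9968) x2=(0.7126, 0.3376, 1.2077)
step 36: x0=(0.2367, -0.8108, 1.7210) x1=(-0.7540, -2.0255, -2.0093) x2=(0.7115, 0.3402, 1.2101)
step 37: x0=(0.2404, -0.8247, 1.7162) x1=(-0.7380, -2.0298, -2.0217) x2=(0.7103, 0.3428, 1.2125)
step 38: x0=(0.2441, -0.8386, 1.7113) x1=(-0.7220, -2.0341, -2.0342) x2=(0.7091, 0.3454, 1.2149)
step 39: x0=(0.2478, -0.8525, 1.7064) x1=(-0.7060, -2.0385, -2.0467) x2=(0.7079, 0.3479, 1.2173)

no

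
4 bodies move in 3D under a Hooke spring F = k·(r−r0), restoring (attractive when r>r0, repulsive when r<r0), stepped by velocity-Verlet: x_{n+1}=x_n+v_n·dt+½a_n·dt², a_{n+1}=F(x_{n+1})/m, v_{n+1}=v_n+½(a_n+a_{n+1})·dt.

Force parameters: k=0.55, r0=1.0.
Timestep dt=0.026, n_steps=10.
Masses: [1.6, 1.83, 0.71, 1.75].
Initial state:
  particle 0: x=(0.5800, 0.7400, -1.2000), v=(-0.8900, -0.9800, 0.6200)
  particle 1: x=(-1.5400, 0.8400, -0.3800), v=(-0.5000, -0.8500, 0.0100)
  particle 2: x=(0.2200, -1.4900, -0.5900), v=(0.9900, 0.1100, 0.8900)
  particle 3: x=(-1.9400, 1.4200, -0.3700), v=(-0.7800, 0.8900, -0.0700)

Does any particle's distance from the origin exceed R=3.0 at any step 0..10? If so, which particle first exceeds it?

no

step 0: x0=(0.5800, 0.7400, -1.2000) x1=(-1.5400, 0.8400, -0.3800) x2=(0.2200, -1.4900, -0.5900) x3=(-1.9400, 1.4200, -0.3700)
step 1: x0=(0.5565, 0.7144, -1.1837) x1=(-1.5527, 0.8177, -0.3798) x2=(0.2451, -1.4859, -0.5669) x3=(-1.9600, 1.4429, -0.3719)
step 2: x0=(0.5323, 0.6887, -1.1671) x1=(-1.5650, 0.7951, -0.3797) x2=(0.2688, -1.4791, -0.5438) x3=(-1.9793, 1.4653, -0.3739)
step 3: x0=(0.5075, 0.6628, -1.1503) x1=(-1.5767, 0.7721, -0.3797) x2=(0.2911, -1.4699, -0.5208) x3=(-1.9979, 1.4872, -0.3761)
step 4: x0=(0.4820, 0.6368, -1.1331) x1=(-1.5879, 0.7487, -0.3799) x2=(0.3119, -1.4581, -0.4978) x3=(-2.0159, 1.5085, -0.3784)
step 5: x0=(0.4558, 0.6106, -1.1156) x1=(-1.5987, 0.7250, -0.3801) x2=(0.3313, -1.4438, -0.4750) x3=(-2.0332, 1.5292, -0.3808)
step 6: x0=(0.4290, 0.5843, -1.0979) x1=(-1.6089, 0.7011, -0.3804) x2=(0.3491, -1.4271, -0.4522) x3=(-2.0498, 1.5494, -0.3833)
step 7: x0=(0.4016, 0.5580, -1.0799) x1=(-1.6187, 0.6768, -0.3809) x2=(0.3653, -1.4079, -0.4296) x3=(-2.0656, 1.5690, -0.3860)
step 8: x0=(0.3735, 0.5316, -1.0616) x1=(-1.6280, 0.6522, -0.3814) x2=(0.3799, -1.3863, -0.4072) x3=(-2.0808, 1.5880, -0.3887)
step 9: x0=(0.3448, 0.5051, -1.0430) x1=(-1.6368, 0.6273, -0.3819) x2=(0.3929, -1.3624, -0.3849) x3=(-2.0952, 1.6064, -0.3915)
step 10: x0=(0.3156, 0.4786, -1.0242) x1=(-1.6451, 0.6022, -0.3826) x2=(0.4042, -1.3361, -0.3627) x3=(-2.1089, 1.6242, -0.3944)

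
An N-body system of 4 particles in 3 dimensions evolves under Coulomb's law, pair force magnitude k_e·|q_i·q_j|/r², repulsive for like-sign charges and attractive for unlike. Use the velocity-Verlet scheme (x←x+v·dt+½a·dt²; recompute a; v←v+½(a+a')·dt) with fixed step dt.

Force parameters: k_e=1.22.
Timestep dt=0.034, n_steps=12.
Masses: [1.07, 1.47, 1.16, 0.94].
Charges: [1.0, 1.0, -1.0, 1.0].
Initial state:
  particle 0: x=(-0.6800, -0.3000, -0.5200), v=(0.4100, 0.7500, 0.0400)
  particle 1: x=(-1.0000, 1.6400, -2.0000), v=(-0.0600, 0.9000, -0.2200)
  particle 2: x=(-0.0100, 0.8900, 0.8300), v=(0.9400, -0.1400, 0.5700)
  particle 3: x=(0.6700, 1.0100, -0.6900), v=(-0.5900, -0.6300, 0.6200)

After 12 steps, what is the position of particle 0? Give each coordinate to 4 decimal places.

step 0: x0=(-0.6800, -0.3000, -0.5200) x1=(-1.0000, 1.6400, -2.0000) x2=(-0.0100, 0.8900, 0.8300) x3=(0.6700, 1.0100, -0.6900)
step 1: x0=(-0.6661, -0.2746, -0.5184) x1=(-1.0021, 1.6707, -2.0075) x2=(0.0220, 0.8852, 0.8490) x3=(0.6501, 0.9887, -0.6686)
step 2: x0=(-0.6524, -0.2494, -0.5164) x1=(-1.0043, 1.7015, -2.0152) x2=(0.0540, 0.8802, 0.8673) x3=(0.6305, 0.9675, -0.6466)
step 3: x0=(-0.6387, -0.2245, -0.5140) x1=(-1.0067, 1.7325, -2.0230) x2=(0.0859, 0.8751, 0.8847) x3=(0.6113, 0.9466, -0.6238)
step 4: x0=(-0.6253, -0.1998, -0.5112) x1=(-1.0092, 1.7637, -2.0309) x2=(0.1179, 0.8698, 0.9014) x3=(0.5925, 0.9258, -0.6004)
step 5: x0=(-0.6120, -0.1755, -0.5080) x1=(-1.0118, 1.7950, -2.0389) x2=(0.1499, 0.8645, 0.9173) x3=(0.5741, 0.9053, -0.5763)
step 6: x0=(-0.5989, -0.1514, -0.5044) x1=(-1.0145, 1.8265, -2.0471) x2=(0.1818, 0.8590, 0.9323) x3=(0.5561, 0.8851, -0.5514)
step 7: x0=(-0.5861, -0.1277, -0.5003) x1=(-1.0174, 1.8581, -2.0553) x2=(0.2137, 0.8533, 0.9465) x3=(0.5386, 0.8652, -0.5257)
step 8: x0=(-0.5735, -0.1043, -0.4959) x1=(-1.0203, 1.8899, -2.0637) x2=(0.2455, 0.8475, 0.9598) x3=(0.5216, 0.8456, -0.4992)
step 9: x0=(-0.5612, -0.0814, -0.4910) x1=(-1.0233, 1.9218, -2.0723) x2=(0.2773, 0.8416, 0.9723) x3=(0.5053, 0.8264, -0.4719)
step 10: x0=(-0.5492, -0.0588, -0.4858) x1=(-1.0264, 1.9539, -2.0809) x2=(0.3089, 0.8356, 0.9838) x3=(0.4895, 0.8075, -0.4438)
step 11: x0=(-0.5376, -0.0367, -0.4802) x1=(-1.0296, 1.9862, -2.0897) x2=(0.3405, 0.8294, 0.9944) x3=(0.4744, 0.7891, -0.4147)
step 12: x0=(-0.5264, -0.0150, -0.4742) x1=(-1.0329, 2.0186, -2.0985) x2=(0.3719, 0.8231, 1.0041) x3=(0.4601, 0.7712, -0.3847)

(-0.5264, -0.0150, -0.4742)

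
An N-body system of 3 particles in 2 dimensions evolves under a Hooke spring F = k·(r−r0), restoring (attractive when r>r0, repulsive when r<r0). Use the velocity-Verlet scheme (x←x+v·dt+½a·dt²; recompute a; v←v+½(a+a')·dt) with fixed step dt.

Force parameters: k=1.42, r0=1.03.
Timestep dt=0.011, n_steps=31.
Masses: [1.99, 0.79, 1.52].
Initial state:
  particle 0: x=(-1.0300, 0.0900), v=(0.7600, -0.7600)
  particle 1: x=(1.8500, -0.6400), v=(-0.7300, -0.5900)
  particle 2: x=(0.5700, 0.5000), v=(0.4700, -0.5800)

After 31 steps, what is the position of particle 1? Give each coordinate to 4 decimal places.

step 0: x0=(-1.0300, 0.0900) x1=(1.8500, -0.6400) x2=(0.5700, 0.5000)
step 1: x0=(-1.0215, 0.0816) x1=(1.8417, -0.6464) x2=(0.5752, 0.4936)
step 2: x0=(-1.0129, 0.0732) x1=(1.8329, -0.6526) x2=(0.5803, 0.4871)
step 3: x0=(-1.0040, 0.0648) x1=(1.8236, -0.6586) x2=(0.5855, 0.4806)
step 4: x0=(-0.9949, 0.0563) x1=(1.8138, -0.6644) x2=(0.5906, 0.4739)
step 5: x0=(-0.9856, 0.0479) x1=(1.8035, -0.6699) x2=(0.5957, 0.4672)
step 6: x0=(-0.9760, 0.0393) x1=(1.7927, -0.6753) x2=(0.6008, 0.4605)
step 7: x0=(-0.9663, 0.0308) x1=(1.7814, -0.6806) x2=(0.6059, 0.4537)
step 8: x0=(-0.9564, 0.0223) x1=(1.7696, -0.6856) x2=(0.6110, 0.4468)
step 9: x0=(-0.9463, 0.0137) x1=(1.7574, -0.6904) x2=(0.6160, 0.4399)
step 10: x0=(-0.9360, 0.0051) x1=(1.7447, -0.6951) x2=(0.6210, 0.4328)
step 11: x0=(-0.9255, -0.0036) x1=(1.7316, -0.6995) x2=(0.6261, 0.4258)
step 12: x0=(-0.9148, -0.0122) x1=(1.7180, -0.7038) x2=(0.6311, 0.4186)
step 13: x0=(-0.9039, -0.0209) x1=(1.7040, -0.7079) x2=(0.6360, 0.4114)
step 14: x0=(-0.8928, -0.0296) x1=(1.6895, -0.7118) x2=(0.6410, 0.4042)
step 15: x0=(-0.8816, -0.0384) x1=(1.6746, -0.7156) x2=(0.6459, 0.3969)
step 16: x0=(-0.8701, -0.0471) x1=(1.6594, -0.7192) x2=(0.6508, 0.3895)
step 17: x0=(-0.8585, -0.0559) x1=(1.6437, -0.7226) x2=(0.6557, 0.3821)
step 18: x0=(-0.8467, -0.0647) x1=(1.6276, -0.7259) x2=(0.6606, 0.3746)
step 19: x0=(-0.8347, -0.0735) x1=(1.6112, -0.7290) x2=(0.6654, 0.3671)
step 20: x0=(-0.8226, -0.0823) x1=(1.5943, -0.7320) x2=(0.6702, 0.3595)
step 21: x0=(-0.8103, -0.0912) x1=(1.5771, -0.7348) x2=(0.6750, 0.3518)
step 22: x0=(-0.7978, -0.1001) x1=(1.5596, -0.7375) x2=(0.6797, 0.3441)
step 23: x0=(-0.7852, -0.1090) x1=(1.5417, -0.7400) x2=(0.6844, 0.3364)
step 24: x0=(-0.7724, -0.1179) x1=(1.5234, -0.7424) x2=(0.6891, 0.3286)
step 25: x0=(-0.7595, -0.1268) x1=(1.5049, -0.7446) x2=(0.6938, 0.3208)
step 26: x0=(-0.7464, -0.1358) x1=(1.4860, -0.7467) x2=(0.6984, 0.3129)
step 27: x0=(-0.7332, -0.1447) x1=(1.4668, -0.7487) x2=(0.7030, 0.3050)
step 28: x0=(-0.7198, -0.1537) x1=(1.4473, -0.7506) x2=(0.7076, 0.2970)
step 29: x0=(-0.7063, -0.1627) x1=(1.4275, -0.7524) x2=(0.7121, 0.2890)
step 30: x0=(-0.6927, -0.1717) x1=(1.4075, -0.7540) x2=(0.7166, 0.2810)
step 31: x0=(-0.6789, -0.1808) x1=(1.3872, -0.7556) x2=(0.7210, 0.2729)

(1.3872, -0.7556)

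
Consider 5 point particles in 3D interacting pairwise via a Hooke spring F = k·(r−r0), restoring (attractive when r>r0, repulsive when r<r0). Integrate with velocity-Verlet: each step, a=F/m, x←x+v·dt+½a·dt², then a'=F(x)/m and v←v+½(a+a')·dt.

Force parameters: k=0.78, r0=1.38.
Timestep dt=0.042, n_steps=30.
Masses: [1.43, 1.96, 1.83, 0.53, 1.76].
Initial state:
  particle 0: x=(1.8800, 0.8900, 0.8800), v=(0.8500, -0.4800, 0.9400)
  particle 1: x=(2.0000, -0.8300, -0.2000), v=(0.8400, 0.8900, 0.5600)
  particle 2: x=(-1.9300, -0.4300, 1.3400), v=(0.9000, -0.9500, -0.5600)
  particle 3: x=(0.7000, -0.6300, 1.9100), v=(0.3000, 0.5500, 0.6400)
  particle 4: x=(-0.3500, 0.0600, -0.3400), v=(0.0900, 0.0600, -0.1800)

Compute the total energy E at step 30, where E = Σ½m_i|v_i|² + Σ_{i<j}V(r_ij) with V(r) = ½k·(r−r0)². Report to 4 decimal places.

14.8394

step 0: x0=(1.8800, 0.8900, 0.8800) x1=(2.0000, -0.8300, -0.2000) x2=(-1.9300, -0.4300, 1.3400) x3=(0.7000, -0.6300, 1.9100) x4=(-0.3500, 0.0600, -0.3400)
step 1: x0=(1.9138, 0.8687, 0.9194) x1=(2.0338, -0.7922, -0.1757) x2=(-1.8895, -0.4696, 1.3158) x3=(0.7116, -0.6057, 1.9335) x4=(-0.3454, 0.0623, -0.3466)
step 2: x0=(1.9437, 0.8452, 0.9584) x1=(2.0645, -0.7535, -0.1498) x2=(-1.8438, -0.5087, 1.2904) x3=(0.7213, -0.5793, 1.9500) x4=(-0.3393, 0.0642, -0.3513)
step 3: x0=(1.9698, 0.8195, 0.9970) x1=(2.0921, -0.7140, -0.1225) x2=(-1.7928, -0.5470, 1.2638) x3=(0.7292, -0.5510, 1.9595) x4=(-0.3315, 0.0657, -0.3541)
step 4: x0=(1.9919, 0.7917, 1.0352) x1=(2.1167, -0.6739, -0.0937) x2=(-1.7367, -0.5845, 1.2362) x3=(0.7354, -0.5208, 1.9620) x4=(-0.3219, 0.0668, -0.3549)
step 5: x0=(2.0103, 0.7619, 1.0728) x1=(2.1383, -0.6332, -0.0635) x2=(-1.6756, -0.6213, 1.2076) x3=(0.7399, -0.4891, 1.9577) x4=(-0.3106, 0.0675, -0.3537)
step 6: x0=(2.0249, 0.7303, 1.1099) x1=(2.1569, -0.5920, -0.0320) x2=(-1.6096, -0.6571, 1.1782) x3=(0.7429, -0.4561, 1.9467) x4=(-0.2975, 0.0679, -0.3506)
step 7: x0=(2.0357, 0.6968, 1.1462) x1=(2.1725, -0.5503, 0.0007) x2=(-1.5388, -0.6919, 1.1480) x3=(0.7445, -0.4219, 1.9292) x4=(-0.2825, 0.0678, -0.3455)
step 8: x0=(2.0429, 0.6617, 1.1818) x1=(2.1851, -0.5084, 0.0345) x2=(-1.4635, -0.7257, 1.1171) x3=(0.7448, -0.3868, 1.9055) x4=(-0.2657, 0.0674, -0.3385)
step 9: x0=(2.0466, 0.6250, 1.2166) x1=(2.1950, -0.4661, 0.0694) x2=(-1.3837, -0.7585, 1.0856) x3=(0.7439, -0.3510, 1.8758) x4=(-0.2471, 0.0667, -0.3295)
step 10: x0=(2.0468, 0.5869, 1.2506) x1=(2.2020, -0.4237, 0.1052) x2=(-1.2998, -0.7902, 1.0535) x3=(0.7419, -0.3147, 1.8405) x4=(-0.2266, 0.0657, -0.3188)
step 11: x0=(2.0436, 0.5474, 1.2837) x1=(2.2063, -0.3812, 0.1419) x2=(-1.2118, -0.8207, 1.0211) x3=(0.7389, -0.2782, 1.7999) x4=(-0.2043, 0.0644, -0.3062)
step 12: x0=(2.0373, 0.5068, 1.3158) x1=(2.2080, -0.3387, 0.1793) x2=(-1.1200, -0.8500, 0.9883) x3=(0.7350, -0.2416, 1.7546) x4=(-0.1801, 0.0628, -0.2918)
step 13: x0=(2.0280, 0.4650, 1.3470) x1=(2.2072, -0.2962, 0.2173) x2=(-1.0247, -0.8782, 0.9553) x3=(0.7303, -0.2051, 1.7050) x4=(-0.1542, 0.0610, -0.2759)
step 14: x0=(2.0157, 0.4222, 1.3772) x1=(2.2040, -0.2538, 0.2558) x2=(-0.9259, -0.9053, 0.9221) x3=(0.7249, -0.1688, 1.6514) x4=(-0.1265, 0.0590, -0.2583)
step 15: x0=(2.0008, 0.3785, 1.4065) x1=(2.1984, -0.2116, 0.2948) x2=(-0.8241, -0.9311, 0.8887) x3=(0.7189, -0.1329, 1.5943) x4=(-0.0971, 0.0569, -0.2392)
step 16: x0=(1.9833, 0.3339, 1.4348) x1=(2.1907, -0.1696, 0.3340) x2=(-0.7194, -0.9558, 0.8554) x3=(0.7123, -0.0974, 1.5343) x4=(-0.0661, 0.0545, -0.2188)
step 17: x0=(1.9635, 0.2887, 1.4621) x1=(2.1810, -0.1279, 0.3733) x2=(-0.6121, -0.9794, 0.8220) x3=(0.7053, -0.0624, 1.4717) x4=(-0.0334, 0.0521, -0.1970)
step 18: x0=(1.9414, 0.2427, 1.4886) x1=(2.1694, -0.0865, 0.4128) x2=(-0.5023, -1.0019, 0.7888) x3=(0.6979, -0.0279, 1.4070) x4=(0.0007, 0.0496, -0.1740)
step 19: x0=(1.9174, 0.1962, 1.5141) x1=(2.1560, -0.0455, 0.4522) x2=(-0.3904, -1.0234, 0.7557) x3=(0.6901, 0.0061, 1.3406) x4=(0.0363, 0.0470, -0.1499)
step 20: x0=(1.8915, 0.1491, 1.5389) x1=(2.1410, -0.0047, 0.4916) x2=(-0.2766, -1.0440, 0.7228) x3=(0.6822, 0.0397, 1.2729) x4=(0.0732, 0.0444, -0.1249)
step 21: x0=(1.8639, 0.1015, 1.5629) x1=(2.1246, 0.0356, 0.5307) x2=(-0.1610, -1.0636, 0.6901) x3=(0.6741, 0.0729, 1.2043) x4=(0.1114, 0.0418, -0.0990)
step 22: x0=(1.8348, 0.0533, 1.5861) x1=(2.1068, 0.0756, 0.5696) x2=(-0.0439, -1.0823, 0.6576) x3=(0.6660, 0.1058, 1.1351) x4=(0.1507, 0.0392, -0.0723)
step 23: x0=(1.8043, 0.0047, 1.6087) x1=(2.0879, 0.1153, 0.6082) x2=(0.0745, -1.1003, 0.6255) x3=(0.6579, 0.1386, 1.0657) x4=(0.1911, 0.0366, -0.0450)
step 24: x0=(1.7725, -0.0444, 1.6306) x1=(2.0679, 0.1546, 0.6465) x2=(0.1941, -1.1176, 0.5937) x3=(0.6500, 0.1713, 0.9965) x4=(0.2324, 0.0341, -0.0171)
step 25: x0=(1.7395, -0.0939, 1.6518) x1=(2.0471, 0.1935, 0.6844) x2=(0.3146, -1.1343, 0.5622) x3=(0.6424, 0.2040, 0.9278) x4=(0.2744, 0.0316, 0.0112)
step 26: x0=(1.7055, -0.1438, 1.6724) x1=(2.0256, 0.2322, 0.7219) x2=(0.4360, -1.1503, 0.5311) x3=(0.6352, 0.2369, 0.8599) x4=(0.3172, 0.0291, 0.0398)
step 27: x0=(1.6706, -0.1940, 1.6924) x1=(2.0033, 0.2705, 0.7591) x2=(0.5581, -1.1658, 0.5003) x3=(0.6284, 0.2698, 0.7931) x4=(0.3606, 0.0266, 0.0687)
step 28: x0=(1.6347, -0.2445, 1.7117) x1=(1.9806, 0.3086, 0.7960) x2=(0.6808, -1.1807, 0.4699) x3=(0.6222, 0.3029, 0.7276) x4=(0.4045, 0.0240, 0.0976)
step 29: x0=(1.5982, -0.2952, 1.7304) x1=(1.9574, 0.3464, 0.8325) x2=(0.8041, -1.1951, 0.4398) x3=(0.6168, 0.3362, 0.6639) x4=(0.4487, 0.0213, 0.1267)
step 30: x0=(1.5609, -0.3460, 1.7483) x1=(1.9338, 0.3839, 0.8687) x2=(0.9277, -1.2089, 0.4101) x3=(0.6122, 0.3697, 0.6020) x4=(0.4933, 0.0183, 0.1557)
step 0 velocities: v0=(0.8500, -0.4800, 0.9400) v1=(0.8400, 0.8900, 0.5600) v2=(0.9000, -0.9500, -0.5600) v3=(0.3000, 0.5500, 0.6400) v4=(0.0900, 0.0600, -0.1800)
step 0: KE=5.1934, PE=9.6497, E=14.8431
step 30 velocities: v0=(-0.8951, -1.2109, 0.4177) v1=(-0.5648, 0.8898, 0.8594) v2=(2.9462, -0.3213, -0.7047) v3=(-0.1001, 0.8033, -1.4501) v4=(1.0653, -0.0759, 0.6909)
step 30: KE=14.2041, PE=0.6353, E=14.8394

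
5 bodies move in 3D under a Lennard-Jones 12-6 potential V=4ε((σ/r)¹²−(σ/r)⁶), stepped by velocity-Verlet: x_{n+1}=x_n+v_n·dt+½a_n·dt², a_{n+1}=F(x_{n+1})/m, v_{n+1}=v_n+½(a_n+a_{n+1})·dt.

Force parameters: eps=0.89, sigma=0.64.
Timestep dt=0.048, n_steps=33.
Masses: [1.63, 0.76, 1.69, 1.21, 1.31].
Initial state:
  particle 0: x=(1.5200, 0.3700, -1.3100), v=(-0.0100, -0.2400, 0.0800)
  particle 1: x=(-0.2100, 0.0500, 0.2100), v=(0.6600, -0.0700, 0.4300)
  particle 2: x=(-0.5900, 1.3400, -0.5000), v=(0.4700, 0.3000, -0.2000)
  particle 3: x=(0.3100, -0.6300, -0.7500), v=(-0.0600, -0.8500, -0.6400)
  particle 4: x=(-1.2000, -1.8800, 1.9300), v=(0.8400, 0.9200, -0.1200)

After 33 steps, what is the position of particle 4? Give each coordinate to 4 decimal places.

(0.1385, -0.4149, 1.7282)

step 0: x0=(1.5200, 0.3700, -1.3100) x1=(-0.2100, 0.0500, 0.2100) x2=(-0.5900, 1.3400, -0.5000) x3=(0.3100, -0.6300, -0.7500) x4=(-1.2000, -1.8800, 1.9300)
step 1: x0=(1.5195, 0.3585, -1.3061) x1=(-0.1782, 0.0465, 0.2303) x2=(-0.5674, 1.3544, -0.5096) x3=(0.3071, -0.6706, -0.7806) x4=(-1.1597, -1.8358, 1.9242)
step 2: x0=(1.5189, 0.3469, -1.3023) x1=(-0.1462, 0.0429, 0.2501) x2=(-0.5448, 1.3686, -0.5191) x3=(0.3040, -0.7110, -0.8109) x4=(-1.1194, -1.7917, 1.9185)
step 3: x0=(1.5183, 0.3353, -1.2984) x1=(-0.1141, 0.0392, 0.2694) x2=(-0.5222, 1.3828, -0.5286) x3=(0.3009, -0.7512, -0.8410) x4=(-1.0790, -1.7475, 1.9127)
step 4: x0=(1.5177, 0.3237, -1.2945) x1=(-0.0820, 0.0354, 0.2883) x2=(-0.4995, 1.3969, -0.5381) x3=(0.2978, -0.7912, -0.8709) x4=(-1.0387, -1.7033, 1.9069)
step 5: x0=(1.5170, 0.3120, -1.2905) x1=(-0.0497, 0.0316, 0.3070) x2=(-0.4769, 1.4110, -0.5475) x3=(0.2947, -0.8311, -0.9007) x4=(-0.9984, -1.6592, 1.9012)
step 6: x0=(1.5163, 0.3003, -1.2866) x1=(-0.0175, 0.0277, 0.3253) x2=(-0.4542, 1.4250, -0.5569) x3=(0.2916, -0.8708, -0.9304) x4=(-0.9581, -1.6150, 1.8954)
step 7: x0=(1.5155, 0.2886, -1.2826) x1=(0.0148, 0.0238, 0.3435) x2=(-0.4315, 1.4390, -0.5663) x3=(0.2886, -0.9104, -0.9600) x4=(-0.9177, -1.5708, 1.8896)
step 8: x0=(1.5147, 0.2768, -1.2786) x1=(0.0470, 0.0199, 0.3615) x2=(-0.4087, 1.4529, -0.5757) x3=(0.2855, -0.9499, -0.9896) x4=(-0.8774, -1.5266, 1.8838)
step 9: x0=(1.5139, 0.2650, -1.2746) x1=(0.0793, 0.0160, 0.3794) x2=(-0.3860, 1.4668, -0.5850) x3=(0.2825, -0.9894, -1.0191) x4=(-0.8371, -1.4825, 1.8780)
step 10: x0=(1.5130, 0.2532, -1.2706) x1=(0.1116, 0.0121, 0.3972) x2=(-0.3632, 1.4807, -0.5944) x3=(0.2795, -1.0287, -1.0485) x4=(-0.7967, -1.4383, 1.8723)
step 11: x0=(1.5121, 0.2414, -1.2666) x1=(0.1438, 0.0081, 0.4148) x2=(-0.3405, 1.4946, -0.6037) x3=(0.2765, -1.0680, -1.0780) x4=(-0.7564, -1.3941, 1.8665)
step 12: x0=(1.5111, 0.2296, -1.2626) x1=(0.1761, 0.0042, 0.4324) x2=(-0.3177, 1.5084, -0.6130) x3=(0.2736, -1.1072, -1.1074) x4=(-0.7160, -1.3499, 1.8606)
step 13: x0=(1.5101, 0.2177, -1.2585) x1=(0.2084, 0.0003, 0.4499) x2=(-0.2949, 1.5222, -0.6223) x3=(0.2706, -1.1464, -1.1367) x4=(-0.6757, -1.3057, 1.8548)
step 14: x0=(1.5091, 0.2058, -1.2545) x1=(0.2406, -0.0037, 0.4673) x2=(-0.2721, 1.5359, -0.6316) x3=(0.2677, -1.1856, -1.1661) x4=(-0.6353, -1.2614, 1.8490)
step 15: x0=(1.5081, 0.1939, -1.2504) x1=(0.2728, -0.0076, 0.4847) x2=(-0.2493, 1.5497, -0.6409) x3=(0.2649, -1.2247, -1.1954) x4=(-0.5950, -1.2172, 1.8432)
step 16: x0=(1.5070, 0.1820, -1.2463) x1=(0.3051, -0.0115, 0.5021) x2=(-0.2265, 1.5634, -0.6502) x3=(0.2620, -1.2637, -1.2248) x4=(-0.5546, -1.1730, 1.8373)
step 17: x0=(1.5059, 0.1701, -1.2422) x1=(0.3373, -0.0155, 0.5194) x2=(-0.2037, 1.5772, -0.6594) x3=(0.2592, -1.3028, -1.2541) x4=(-0.5142, -1.1287, 1.8314)
step 18: x0=(1.5048, 0.1581, -1.2381) x1=(0.3695, -0.0194, 0.5367) x2=(-0.1808, 1.5909, -0.6687) x3=(0.2563, -1.3418, -1.2834) x4=(-0.4738, -1.0844, 1.8256)
step 19: x0=(1.5037, 0.1462, -1.2340) x1=(0.4017, -0.0234, 0.5540) x2=(-0.1580, 1.6046, -0.6780) x3=(0.2535, -1.3808, -1.3127) x4=(-0.4334, -1.0402, 1.8196)
step 20: x0=(1.5025, 0.1342, -1.2299) x1=(0.4338, -0.0274, 0.5713) x2=(-0.1351, 1.6182, -0.6872) x3=(0.2508, -1.4197, -1.3420) x4=(-0.3930, -0.9958, 1.8137)
step 21: x0=(1.5014, 0.1222, -1.2258) x1=(0.4659, -0.0314, 0.5886) x2=(-0.1123, 1.6319, -0.6965) x3=(0.2480, -1.4586, -1.3712) x4=(-0.3525, -0.9515, 1.8077)
step 22: x0=(1.5002, 0.1102, -1.2216) x1=(0.4980, -0.0355, 0.6060) x2=(-0.0894, 1.6456, -0.7057) x3=(0.2452, -1.4975, -1.4005) x4=(-0.3120, -0.9071, 1.8017)
step 23: x0=(1.4990, 0.0982, -1.2175) x1=(0.5301, -0.0396, 0.6233) x2=(-0.0666, 1.6592, -0.7150) x3=(0.2425, -1.5364, -1.4298) x4=(-0.2715, -0.8627, 1.7957)
step 24: x0=(1.4977, 0.0862, -1.2133) x1=(0.5620, -0.0438, 0.6408) x2=(-0.0437, 1.6728, -0.7242) x3=(0.2397, -1.5753, -1.4590) x4=(-0.2310, -0.8183, 1.7895)
step 25: x0=(1.4965, 0.0742, -1.2092) x1=(0.5939, -0.0481, 0.6583) x2=(-0.0208, 1.6865, -0.7334) x3=(0.2370, -1.6142, -1.4883) x4=(-0.1904, -0.7738, 1.7834)
step 26: x0=(1.4952, 0.0622, -1.2050) x1=(0.6258, -0.0524, 0.6759) x2=(0.0021, 1.7001, -0.7427) x3=(0.2343, -1.6530, -1.5176) x4=(-0.1497, -0.7293, 1.7771)
step 27: x0=(1.4939, 0.0502, -1.2008) x1=(0.6574, -0.0568, 0.6937) x2=(0.0250, 1.7137, -0.7519) x3=(0.2316, -1.6919, -1.5468) x4=(-0.1090, -0.6847, 1.7707)
step 28: x0=(1.4926, 0.0382, -1.1966) x1=(0.6890, -0.0614, 0.7117) x2=(0.0479, 1.7273, -0.7611) x3=(0.2289, -1.7307, -1.5760) x4=(-0.0682, -0.6400, 1.7642)
step 29: x0=(1.4913, 0.0262, -1.1924) x1=(0.7203, -0.0661, 0.7299) x2=(0.0708, 1.7409, -0.7704) x3=(0.2262, -1.7695, -1.6053) x4=(-0.0272, -0.5952, 1.7575)
step 30: x0=(1.4900, 0.0142, -1.1881) x1=(0.7514, -0.0710, 0.7485) x2=(0.0937, 1.7545, -0.7796) x3=(0.2235, -1.8083, -1.6345) x4=(0.0139, -0.5503, 1.7506)
step 31: x0=(1.4887, 0.0021, -1.1839) x1=(0.7822, -0.0761, 0.7674) x2=(0.1166, 1.7680, -0.7888) x3=(0.2208, -1.8471, -1.6637) x4=(0.0551, -0.5053, 1.7435)
step 32: x0=(1.4873, -0.0099, -1.1796) x1=(0.8126, -0.0814, 0.7869) x2=(0.1395, 1.7816, -0.7981) x3=(0.2181, -1.8859, -1.6930) x4=(0.0966, -0.4602, 1.7360)
step 33: x0=(1.4860, -0.0219, -1.1754) x1=(0.8424, -0.0870, 0.8070) x2=(0.1624, 1.7952, -0.8073) x3=(0.2154, -1.9247, -1.7222) x4=(0.1385, -0.4149, 1.7282)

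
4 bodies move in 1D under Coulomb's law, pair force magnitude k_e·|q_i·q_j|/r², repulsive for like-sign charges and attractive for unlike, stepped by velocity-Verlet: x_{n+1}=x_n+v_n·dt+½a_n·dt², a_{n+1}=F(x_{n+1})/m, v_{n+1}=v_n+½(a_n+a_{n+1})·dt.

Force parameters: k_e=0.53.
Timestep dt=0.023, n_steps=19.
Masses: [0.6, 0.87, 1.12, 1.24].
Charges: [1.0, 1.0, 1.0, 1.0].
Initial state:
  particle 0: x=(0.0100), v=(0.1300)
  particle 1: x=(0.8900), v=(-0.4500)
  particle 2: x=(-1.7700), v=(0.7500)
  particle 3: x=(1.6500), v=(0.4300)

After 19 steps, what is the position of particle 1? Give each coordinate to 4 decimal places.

step 0: x0=(0.0100) x1=(0.8900) x2=(-1.7700) x3=(1.6500)
step 1: x0=(0.0127) x1=(0.8796) x2=(-1.7528) x3=(1.6601)
step 2: x0=(0.0147) x1=(0.8692) x2=(-1.7358) x3=(1.6707)
step 3: x0=(0.0161) x1=(0.8587) x2=(-1.7189) x3=(1.6818)
step 4: x0=(0.0168) x1=(0.8482) x2=(-1.7021) x3=(1.6933)
step 5: x0=(0.0168) x1=(0.8379) x2=(-1.6855) x3=(1.7052)
step 6: x0=(0.0161) x1=(0.8276) x2=(-1.6690) x3=(1.7175)
step 7: x0=(0.0147) x1=(0.8175) x2=(-1.6527) x3=(1.7302)
step 8: x0=(0.0126) x1=(0.8075) x2=(-1.6365) x3=(1.7433)
step 9: x0=(0.0098) x1=(0.7977) x2=(-1.6205) x3=(1.7567)
step 10: x0=(0.0063) x1=(0.7882) x2=(-1.6047) x3=(1.7705)
step 11: x0=(0.0020) x1=(0.7789) x2=(-1.5890) x3=(1.7846)
step 12: x0=(-0.0031) x1=(0.7698) x2=(-1.5735) x3=(1.7990)
step 13: x0=(-0.0088) x1=(0.7611) x2=(-1.5581) x3=(1.8137)
step 14: x0=(-0.0153) x1=(0.7527) x2=(-1.5429) x3=(1.8287)
step 15: x0=(-0.0225) x1=(0.7446) x2=(-1.5279) x3=(1.8440)
step 16: x0=(-0.0305) x1=(0.7368) x2=(-1.5131) x3=(1.8595)
step 17: x0=(-0.0391) x1=(0.7294) x2=(-1.4985) x3=(1.8753)
step 18: x0=(-0.0485) x1=(0.7224) x2=(-1.4840) x3=(1.8914)
step 19: x0=(-0.0585) x1=(0.7157) x2=(-1.4698) x3=(1.9077)

(0.7157)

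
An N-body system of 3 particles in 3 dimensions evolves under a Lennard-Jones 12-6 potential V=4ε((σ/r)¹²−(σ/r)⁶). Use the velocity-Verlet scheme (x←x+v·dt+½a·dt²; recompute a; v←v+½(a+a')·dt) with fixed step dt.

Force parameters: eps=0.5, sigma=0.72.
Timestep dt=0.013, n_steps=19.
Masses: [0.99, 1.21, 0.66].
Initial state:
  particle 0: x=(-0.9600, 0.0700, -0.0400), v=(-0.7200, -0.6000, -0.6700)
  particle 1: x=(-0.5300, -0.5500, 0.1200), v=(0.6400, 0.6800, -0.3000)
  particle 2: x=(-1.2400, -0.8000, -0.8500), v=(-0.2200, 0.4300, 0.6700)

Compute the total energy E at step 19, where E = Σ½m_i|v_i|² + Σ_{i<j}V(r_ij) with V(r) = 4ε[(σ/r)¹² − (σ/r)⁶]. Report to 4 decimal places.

0.8444

step 0: x0=(-0.9600, 0.0700, -0.0400) x1=(-0.5300, -0.5500, 0.1200) x2=(-1.2400, -0.8000, -0.8500)
step 1: x0=(-0.9695, 0.0624, -0.0488) x1=(-0.5216, -0.5414, 0.1161) x2=(-1.2428, -0.7944, -0.8412)
step 2: x0=(-0.9794, 0.0552, -0.0578) x1=(-0.5129, -0.5331, 0.1123) x2=(-1.2456, -0.7886, -0.8323)
step 3: x0=(-0.9897, 0.0485, -0.0669) x1=(-0.5039, -0.5252, 0.1086) x2=(-1.2482, -0.7828, -0.8232)
step 4: x0=(-1.0003, 0.0420, -0.0763) x1=(-0.4947, -0.5177, 0.1049) x2=(-1.2508, -0.7768, -0.8140)
step 5: x0=(-1.0113, 0.0359, -0.0858) x1=(-0.4853, -0.5105, 0.1013) x2=(-1.2533, -0.7707, -0.8045)
step 6: x0=(-1.0226, 0.0299, -0.0955) x1=(-0.4757, -0.5035, 0.0977) x2=(-1.2556, -0.7645, -0.7949)
step 7: x0=(-1.0340, 0.0240, -0.1053) x1=(-0.4660, -0.4966, 0.0941) x2=(-1.2579, -0.7581, -0.7851)
step 8: x0=(-1.0456, 0.0180, -0.1153) x1=(-0.4562, -0.4899, 0.0905) x2=(-1.2600, -0.7515, -0.7751)
step 9: x0=(-1.0572, 0.0119, -0.1253) x1=(-0.4465, -0.4831, 0.0869) x2=(-1.2620, -0.7446, -0.7648)
step 10: x0=(-1.0689, 0.0057, -0.1355) x1=(-0.4368, -0.4764, 0.0832) x2=(-1.2639, -0.7376, -0.7543)
step 11: x0=(-1.0805, -0.0008, -0.1458) x1=(-0.4273, -0.4696, 0.0794) x2=(-1.2657, -0.7302, -0.7435)
step 12: x0=(-1.0919, -0.0075, -0.1562) x1=(-0.4179, -0.4627, 0.0756) x2=(-1.2673, -0.7226, -0.7323)
step 13: x0=(-1.1033, -0.0146, -0.1667) x1=(-0.4087, -0.4557, 0.0717) x2=(-1.2688, -0.7147, -0.7209)
step 14: x0=(-1.1145, -0.0220, -0.1773) x1=(-0.3997, -0.4487, 0.0677) x2=(-1.2701, -0.7063, -0.7091)
step 15: x0=(-1.1256, -0.0298, -0.1880) x1=(-0.3910, -0.4415, 0.0636) x2=(-1.2712, -0.6977, -0.6971)
step 16: x0=(-1.1364, -0.0379, -0.1988) x1=(-0.3824, -0.4343, 0.0593) x2=(-1.2722, -0.6887, -0.6847)
step 17: x0=(-1.1471, -0.0462, -0.2095) x1=(-0.3742, -0.4270, 0.0550) x2=(-1.2731, -0.6796, -0.6721)
step 18: x0=(-1.1574, -0.0545, -0.2201) x1=(-0.3661, -0.4196, 0.0506) x2=(-1.2739, -0.6706, -0.6596)
step 19: x0=(-1.1674, -0.0624, -0.2302) x1=(-0.3583, -0.4121, 0.0460) x2=(-1.2749, -0.6625, -0.6477)
step 0 velocities: v0=(-0.7200, -0.6000, -0.6700) v1=(0.6400, 0.6800, -0.3000) v2=(-0.2200, 0.4300, 0.6700)
step 0: KE=1.4641, PE=-0.6062, E=0.8580
step 19 velocities: v0=(-0.7516, -0.5551, -0.7360) v1=(0.5895, 0.5788, -0.3535) v2=(-0.0800, 0.5483, 0.8672)
step 19: KE=1.5383, PE=-0.6939, E=0.8444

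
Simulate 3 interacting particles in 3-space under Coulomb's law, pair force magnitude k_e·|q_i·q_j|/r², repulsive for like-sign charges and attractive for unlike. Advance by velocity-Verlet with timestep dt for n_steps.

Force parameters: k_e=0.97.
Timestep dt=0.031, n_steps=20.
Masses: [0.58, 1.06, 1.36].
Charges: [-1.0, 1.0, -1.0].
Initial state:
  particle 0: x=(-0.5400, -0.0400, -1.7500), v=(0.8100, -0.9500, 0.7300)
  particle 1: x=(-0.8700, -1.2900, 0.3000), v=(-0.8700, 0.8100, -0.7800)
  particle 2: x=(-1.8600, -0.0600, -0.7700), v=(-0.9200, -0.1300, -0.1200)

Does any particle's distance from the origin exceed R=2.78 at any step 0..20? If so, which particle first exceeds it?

step 0: x0=(-0.5400, -0.0400, -1.7500) x1=(-0.8700, -1.2900, 0.3000) x2=(-1.8600, -0.0600, -0.7700)
step 1: x0=(-0.5147, -0.0695, -1.7274) x1=(-0.8970, -1.2648, 0.2757) x2=(-1.8886, -0.0641, -0.7736)
step 2: x0=(-0.4889, -0.0992, -1.7049) x1=(-0.9242, -1.2393, 0.2511) x2=(-1.9172, -0.0683, -0.7769)
step 3: x0=(-0.4628, -0.1290, -1.6825) x1=(-0.9514, -1.2136, 0.2262) x2=(-1.9460, -0.0726, -0.7800)
step 4: x0=(-0.4362, -0.1590, -1.6601) x1=(-0.9787, -1.1876, 0.2011) x2=(-1.9748, -0.0771, -0.7829)
step 5: x0=(-0.4093, -0.1892, -1.6376) x1=(-1.0062, -1.1614, 0.1756) x2=(-2.0038, -0.0817, -0.7856)
step 6: x0=(-0.3821, -0.2195, -1.6151) x1=(-1.0337, -1.1349, 0.1498) x2=(-2.0327, -0.0864, -0.7880)
step 7: x0=(-0.3545, -0.2501, -1.5925) x1=(-1.0614, -1.1082, 0.1237) x2=(-2.0617, -0.0912, -0.7902)
step 8: x0=(-0.3267, -0.2808, -1.5697) x1=(-1.0892, -1.0812, 0.0972) x2=(-2.0908, -0.0962, -0.7922)
step 9: x0=(-0.2986, -0.3118, -1.5468) x1=(-1.1171, -1.0539, 0.0704) x2=(-2.1199, -0.1013, -0.7940)
step 10: x0=(-0.2704, -0.3430, -1.5237) x1=(-1.1451, -1.0263, 0.0433) x2=(-2.1489, -0.1065, -0.7956)
step 11: x0=(-0.2420, -0.3743, -1.5003) x1=(-1.1732, -0.9984, 0.0157) x2=(-2.1780, -0.1119, -0.7970)
step 12: x0=(-0.2134, -0.4059, -1.4768) x1=(-1.2014, -0.9703, -0.0122) x2=(-2.2070, -0.1174, -0.7982)
step 13: x0=(-0.1848, -0.4376, -1.4529) x1=(-1.2297, -0.9419, -0.0406) x2=(-2.2360, -0.1230, -0.7991)
step 14: x0=(-0.1561, -0.4696, -1.4288) x1=(-1.2581, -0.9132, -0.0693) x2=(-2.2649, -0.1288, -0.7999)
step 15: x0=(-0.1274, -0.5017, -1.4045) x1=(-1.2867, -0.8842, -0.0984) x2=(-2.2937, -0.1347, -0.8005)
step 16: x0=(-0.0988, -0.5339, -1.3798) x1=(-1.3153, -0.8549, -0.1280) x2=(-2.3224, -0.1408, -0.8010)
step 17: x0=(-0.0702, -0.5663, -1.3549) x1=(-1.3441, -0.8253, -0.1579) x2=(-2.3510, -0.1470, -0.8012)
step 18: x0=(-0.0417, -0.5988, -1.3296) x1=(-1.3730, -0.7955, -0.1883) x2=(-2.3794, -0.1534, -0.8012)
step 19: x0=(-0.0134, -0.6315, -1.3041) x1=(-1.4021, -0.7654, -0.2191) x2=(-2.4077, -0.1600, -0.8010)
step 20: x0=(0.0148, -0.6642, -1.2784) x1=(-1.4314, -0.7351, -0.2502) x2=(-2.4357, -0.1667, -0.8006)

no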